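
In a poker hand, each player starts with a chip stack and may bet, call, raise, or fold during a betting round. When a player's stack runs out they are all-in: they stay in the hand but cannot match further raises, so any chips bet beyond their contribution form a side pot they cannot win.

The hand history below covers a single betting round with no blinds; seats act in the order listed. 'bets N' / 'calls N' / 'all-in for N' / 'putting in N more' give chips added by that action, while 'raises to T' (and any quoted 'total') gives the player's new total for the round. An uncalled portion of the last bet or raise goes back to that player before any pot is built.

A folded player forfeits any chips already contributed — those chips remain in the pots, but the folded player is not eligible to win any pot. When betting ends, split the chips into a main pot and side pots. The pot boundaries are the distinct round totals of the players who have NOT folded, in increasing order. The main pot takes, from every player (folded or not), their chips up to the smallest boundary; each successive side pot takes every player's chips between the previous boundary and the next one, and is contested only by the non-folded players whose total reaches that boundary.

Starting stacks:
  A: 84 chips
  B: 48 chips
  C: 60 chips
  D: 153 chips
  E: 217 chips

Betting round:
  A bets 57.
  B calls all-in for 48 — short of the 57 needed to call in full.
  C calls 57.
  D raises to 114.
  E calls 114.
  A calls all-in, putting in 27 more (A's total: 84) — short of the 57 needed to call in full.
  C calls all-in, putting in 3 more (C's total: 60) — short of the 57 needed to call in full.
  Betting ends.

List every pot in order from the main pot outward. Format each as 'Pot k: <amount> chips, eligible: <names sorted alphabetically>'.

Contributions: A=84, B=48, C=60, D=114, E=114
Pot levels (distinct totals of non-folded players): 48, 60, 84, 114
Layer 1-48: 48 each from A, B, C, D, E = 48*5 = 240 chips; eligible A, B, C, D, E
Layer 49-60: 12 each from A, C, D, E = 12*4 = 48 chips; eligible A, C, D, E
Layer 61-84: 24 each from A, D, E = 24*3 = 72 chips; eligible A, D, E
Layer 85-114: 30 each from D, E = 30*2 = 60 chips; eligible D, E

Pot 1: 240 chips, eligible: A, B, C, D, E
Pot 2: 48 chips, eligible: A, C, D, E
Pot 3: 72 chips, eligible: A, D, E
Pot 4: 60 chips, eligible: D, E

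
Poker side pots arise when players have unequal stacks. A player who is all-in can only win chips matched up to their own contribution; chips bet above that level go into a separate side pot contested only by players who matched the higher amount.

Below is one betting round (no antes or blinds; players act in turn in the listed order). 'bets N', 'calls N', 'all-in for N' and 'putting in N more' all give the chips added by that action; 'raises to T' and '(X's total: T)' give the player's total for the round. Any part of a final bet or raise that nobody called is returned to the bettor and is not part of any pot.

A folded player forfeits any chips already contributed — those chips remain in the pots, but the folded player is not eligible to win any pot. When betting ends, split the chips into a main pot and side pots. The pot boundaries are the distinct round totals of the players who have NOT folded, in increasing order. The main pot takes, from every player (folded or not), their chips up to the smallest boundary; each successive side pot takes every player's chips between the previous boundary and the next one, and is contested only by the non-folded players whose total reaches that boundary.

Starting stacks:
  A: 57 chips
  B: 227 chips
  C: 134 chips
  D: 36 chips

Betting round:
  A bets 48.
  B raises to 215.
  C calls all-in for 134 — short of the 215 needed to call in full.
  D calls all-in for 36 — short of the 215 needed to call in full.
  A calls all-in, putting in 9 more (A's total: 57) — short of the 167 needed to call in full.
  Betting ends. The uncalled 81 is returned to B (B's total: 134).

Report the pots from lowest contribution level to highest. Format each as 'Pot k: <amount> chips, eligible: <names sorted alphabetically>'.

Pot 1: 144 chips, eligible: A, B, C, D
Pot 2: 63 chips, eligible: A, B, C
Pot 3: 154 chips, eligible: B, C

Derivation:
Contributions (after 81 returned to B): A=57, B=134, C=134, D=36
Pot levels (distinct totals of non-folded players): 36, 57, 134
Layer 1-36: 36 each from A, B, C, D = 36*4 = 144 chips; eligible A, B, C, D
Layer 37-57: 21 each from A, B, C = 21*3 = 63 chips; eligible A, B, C
Layer 58-134: 77 each from B, C = 77*2 = 154 chips; eligible B, C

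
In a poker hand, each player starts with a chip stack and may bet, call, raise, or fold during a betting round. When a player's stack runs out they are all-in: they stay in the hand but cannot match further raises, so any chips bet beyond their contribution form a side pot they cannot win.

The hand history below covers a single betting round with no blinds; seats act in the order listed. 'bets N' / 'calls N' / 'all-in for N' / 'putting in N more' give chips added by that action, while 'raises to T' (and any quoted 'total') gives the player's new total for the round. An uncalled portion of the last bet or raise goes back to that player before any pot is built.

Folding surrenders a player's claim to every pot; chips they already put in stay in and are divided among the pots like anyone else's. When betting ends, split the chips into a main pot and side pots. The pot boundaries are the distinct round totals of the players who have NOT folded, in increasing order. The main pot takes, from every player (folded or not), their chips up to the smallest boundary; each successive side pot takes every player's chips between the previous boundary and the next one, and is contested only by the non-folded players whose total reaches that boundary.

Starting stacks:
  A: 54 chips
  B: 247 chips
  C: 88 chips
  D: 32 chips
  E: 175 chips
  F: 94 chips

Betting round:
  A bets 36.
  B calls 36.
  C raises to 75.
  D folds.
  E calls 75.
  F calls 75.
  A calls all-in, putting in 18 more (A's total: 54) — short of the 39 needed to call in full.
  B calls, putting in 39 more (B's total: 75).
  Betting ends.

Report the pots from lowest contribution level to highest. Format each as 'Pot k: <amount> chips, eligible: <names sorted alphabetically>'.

Contributions: A=54, B=75, C=75, E=75, F=75
Folded: D
Pot levels (distinct totals of non-folded players): 54, 75
Layer 1-54: 54 each from A, B, C, E, F = 54*5 = 270 chips; eligible A, B, C, E, F
Layer 55-75: 21 each from B, C, E, F = 21*4 = 84 chips; eligible B, C, E, F

Pot 1: 270 chips, eligible: A, B, C, E, F
Pot 2: 84 chips, eligible: B, C, E, F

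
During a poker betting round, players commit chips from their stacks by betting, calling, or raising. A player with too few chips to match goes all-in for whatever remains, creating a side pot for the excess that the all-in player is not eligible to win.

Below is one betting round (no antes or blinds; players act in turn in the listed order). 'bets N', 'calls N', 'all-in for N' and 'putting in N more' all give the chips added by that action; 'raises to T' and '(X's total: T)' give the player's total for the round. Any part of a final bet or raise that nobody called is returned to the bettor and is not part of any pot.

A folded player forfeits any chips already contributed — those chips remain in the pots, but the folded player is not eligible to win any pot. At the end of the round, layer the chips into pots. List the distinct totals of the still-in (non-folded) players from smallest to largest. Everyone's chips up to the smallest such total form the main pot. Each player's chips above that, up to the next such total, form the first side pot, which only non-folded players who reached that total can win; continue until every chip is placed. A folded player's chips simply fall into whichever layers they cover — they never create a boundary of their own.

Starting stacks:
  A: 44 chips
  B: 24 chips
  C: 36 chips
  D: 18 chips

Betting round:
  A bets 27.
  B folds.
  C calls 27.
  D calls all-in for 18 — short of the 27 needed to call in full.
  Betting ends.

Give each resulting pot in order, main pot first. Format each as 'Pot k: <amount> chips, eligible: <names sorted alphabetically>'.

Contributions: A=27, C=27, D=18
Folded: B
Pot levels (distinct totals of non-folded players): 18, 27
Layer 1-18: 18 each from A, C, D = 18*3 = 54 chips; eligible A, C, D
Layer 19-27: 9 each from A, C = 9*2 = 18 chips; eligible A, C

Pot 1: 54 chips, eligible: A, C, D
Pot 2: 18 chips, eligible: A, C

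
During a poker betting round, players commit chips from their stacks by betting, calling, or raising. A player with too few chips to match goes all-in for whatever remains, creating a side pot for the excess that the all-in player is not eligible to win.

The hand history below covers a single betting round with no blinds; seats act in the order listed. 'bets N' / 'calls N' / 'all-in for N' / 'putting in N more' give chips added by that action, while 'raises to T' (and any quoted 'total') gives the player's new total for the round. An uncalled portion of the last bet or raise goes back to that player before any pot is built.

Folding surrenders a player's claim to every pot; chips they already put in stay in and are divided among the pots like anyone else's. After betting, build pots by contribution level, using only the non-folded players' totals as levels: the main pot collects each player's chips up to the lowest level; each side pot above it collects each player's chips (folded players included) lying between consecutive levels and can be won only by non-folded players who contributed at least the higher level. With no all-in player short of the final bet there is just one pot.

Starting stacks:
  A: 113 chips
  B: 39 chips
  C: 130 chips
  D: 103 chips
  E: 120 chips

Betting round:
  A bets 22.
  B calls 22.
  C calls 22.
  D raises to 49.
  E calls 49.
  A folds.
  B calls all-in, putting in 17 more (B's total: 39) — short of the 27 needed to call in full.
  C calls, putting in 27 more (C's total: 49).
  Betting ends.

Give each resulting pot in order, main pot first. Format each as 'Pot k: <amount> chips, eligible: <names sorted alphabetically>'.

Contributions: A=22, B=39, C=49, D=49, E=49
Folded: A
Pot levels (distinct totals of non-folded players): 39, 49
Layer 1-39: A 22 + B 39 + C 39 + D 39 + E 39 = 178 chips; eligible B, C, D, E
Layer 40-49: 10 each from C, D, E = 10*3 = 30 chips; eligible C, D, E

Pot 1: 178 chips, eligible: B, C, D, E
Pot 2: 30 chips, eligible: C, D, E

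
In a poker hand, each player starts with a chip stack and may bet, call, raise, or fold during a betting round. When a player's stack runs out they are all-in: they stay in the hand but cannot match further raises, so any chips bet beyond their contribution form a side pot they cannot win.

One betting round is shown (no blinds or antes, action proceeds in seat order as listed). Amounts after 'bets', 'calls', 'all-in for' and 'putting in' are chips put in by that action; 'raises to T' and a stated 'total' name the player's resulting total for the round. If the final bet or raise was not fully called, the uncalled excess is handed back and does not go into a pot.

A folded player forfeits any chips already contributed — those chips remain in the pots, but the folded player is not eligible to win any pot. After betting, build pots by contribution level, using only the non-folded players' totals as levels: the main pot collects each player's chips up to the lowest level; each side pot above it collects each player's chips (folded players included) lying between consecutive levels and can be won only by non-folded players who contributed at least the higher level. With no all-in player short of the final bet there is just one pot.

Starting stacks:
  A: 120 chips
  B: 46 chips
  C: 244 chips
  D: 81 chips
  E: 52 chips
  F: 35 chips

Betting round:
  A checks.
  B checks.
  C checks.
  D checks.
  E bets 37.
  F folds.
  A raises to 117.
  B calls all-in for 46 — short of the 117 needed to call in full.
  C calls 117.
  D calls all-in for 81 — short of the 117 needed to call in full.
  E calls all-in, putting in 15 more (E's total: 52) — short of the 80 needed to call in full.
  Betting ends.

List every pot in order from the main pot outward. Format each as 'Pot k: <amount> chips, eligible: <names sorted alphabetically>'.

Pot 1: 230 chips, eligible: A, B, C, D, E
Pot 2: 24 chips, eligible: A, C, D, E
Pot 3: 87 chips, eligible: A, C, D
Pot 4: 72 chips, eligible: A, C

Derivation:
Contributions: A=117, B=46, C=117, D=81, E=52
Folded: F
Pot levels (distinct totals of non-folded players): 46, 52, 81, 117
Layer 1-46: 46 each from A, B, C, D, E = 46*5 = 230 chips; eligible A, B, C, D, E
Layer 47-52: 6 each from A, C, D, E = 6*4 = 24 chips; eligible A, C, D, E
Layer 53-81: 29 each from A, C, D = 29*3 = 87 chips; eligible A, C, D
Layer 82-117: 36 each from A, C = 36*2 = 72 chips; eligible A, C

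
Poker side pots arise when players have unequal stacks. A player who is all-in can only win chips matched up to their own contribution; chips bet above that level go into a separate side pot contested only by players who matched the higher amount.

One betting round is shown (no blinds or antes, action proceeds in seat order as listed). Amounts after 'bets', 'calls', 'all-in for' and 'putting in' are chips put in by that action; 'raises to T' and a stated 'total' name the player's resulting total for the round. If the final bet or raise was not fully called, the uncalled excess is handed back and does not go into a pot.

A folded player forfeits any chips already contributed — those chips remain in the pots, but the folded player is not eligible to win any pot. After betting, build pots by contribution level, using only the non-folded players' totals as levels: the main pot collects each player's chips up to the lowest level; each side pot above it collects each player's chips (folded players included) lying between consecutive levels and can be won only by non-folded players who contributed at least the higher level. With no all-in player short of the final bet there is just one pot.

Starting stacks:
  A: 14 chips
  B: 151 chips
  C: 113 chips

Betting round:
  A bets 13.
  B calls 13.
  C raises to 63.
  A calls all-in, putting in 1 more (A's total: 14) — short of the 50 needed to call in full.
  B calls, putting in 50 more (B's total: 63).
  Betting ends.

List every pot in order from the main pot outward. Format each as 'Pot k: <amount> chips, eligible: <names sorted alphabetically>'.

Pot 1: 42 chips, eligible: A, B, C
Pot 2: 98 chips, eligible: B, C

Derivation:
Contributions: A=14, B=63, C=63
Pot levels (distinct totals of non-folded players): 14, 63
Layer 1-14: 14 each from A, B, C = 14*3 = 42 chips; eligible A, B, C
Layer 15-63: 49 each from B, C = 49*2 = 98 chips; eligible B, C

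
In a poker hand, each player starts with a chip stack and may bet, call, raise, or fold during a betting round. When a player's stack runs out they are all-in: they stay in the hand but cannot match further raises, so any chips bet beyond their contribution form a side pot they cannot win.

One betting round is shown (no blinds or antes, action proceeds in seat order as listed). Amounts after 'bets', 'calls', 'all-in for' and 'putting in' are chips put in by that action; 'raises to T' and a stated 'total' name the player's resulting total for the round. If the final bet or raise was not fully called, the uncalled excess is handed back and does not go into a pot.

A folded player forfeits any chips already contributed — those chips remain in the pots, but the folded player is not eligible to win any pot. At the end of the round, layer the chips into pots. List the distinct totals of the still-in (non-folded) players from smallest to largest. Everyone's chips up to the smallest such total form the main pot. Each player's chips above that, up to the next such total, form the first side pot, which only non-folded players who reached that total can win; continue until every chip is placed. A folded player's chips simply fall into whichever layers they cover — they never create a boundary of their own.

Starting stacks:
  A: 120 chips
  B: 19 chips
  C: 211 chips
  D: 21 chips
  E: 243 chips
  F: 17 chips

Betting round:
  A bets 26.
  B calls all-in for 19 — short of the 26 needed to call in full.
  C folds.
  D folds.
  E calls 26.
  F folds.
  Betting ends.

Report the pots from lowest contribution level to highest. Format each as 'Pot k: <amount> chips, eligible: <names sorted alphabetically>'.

Contributions: A=26, B=19, E=26
Folded: C, D, F
Pot levels (distinct totals of non-folded players): 19, 26
Layer 1-19: 19 each from A, B, E = 19*3 = 57 chips; eligible A, B, E
Layer 20-26: 7 each from A, E = 7*2 = 14 chips; eligible A, E

Pot 1: 57 chips, eligible: A, B, E
Pot 2: 14 chips, eligible: A, E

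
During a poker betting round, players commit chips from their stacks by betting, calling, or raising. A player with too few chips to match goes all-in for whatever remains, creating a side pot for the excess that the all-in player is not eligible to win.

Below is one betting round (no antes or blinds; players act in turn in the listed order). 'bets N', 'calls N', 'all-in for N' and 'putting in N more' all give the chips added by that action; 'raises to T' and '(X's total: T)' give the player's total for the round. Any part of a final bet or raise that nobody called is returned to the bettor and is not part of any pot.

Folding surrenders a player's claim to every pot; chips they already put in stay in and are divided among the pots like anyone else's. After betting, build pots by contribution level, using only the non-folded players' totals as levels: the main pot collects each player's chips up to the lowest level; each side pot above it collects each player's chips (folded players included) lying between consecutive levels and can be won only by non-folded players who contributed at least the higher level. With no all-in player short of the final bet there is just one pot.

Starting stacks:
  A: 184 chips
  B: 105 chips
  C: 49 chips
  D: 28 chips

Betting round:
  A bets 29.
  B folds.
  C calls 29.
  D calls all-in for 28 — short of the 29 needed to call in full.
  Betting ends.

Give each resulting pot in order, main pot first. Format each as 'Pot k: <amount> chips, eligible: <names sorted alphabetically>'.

Pot 1: 84 chips, eligible: A, C, D
Pot 2: 2 chips, eligible: A, C

Derivation:
Contributions: A=29, C=29, D=28
Folded: B
Pot levels (distinct totals of non-folded players): 28, 29
Layer 1-28: 28 each from A, C, D = 28*3 = 84 chips; eligible A, C, D
Layer 29-29: 1 each from A, C = 1*2 = 2 chips; eligible A, C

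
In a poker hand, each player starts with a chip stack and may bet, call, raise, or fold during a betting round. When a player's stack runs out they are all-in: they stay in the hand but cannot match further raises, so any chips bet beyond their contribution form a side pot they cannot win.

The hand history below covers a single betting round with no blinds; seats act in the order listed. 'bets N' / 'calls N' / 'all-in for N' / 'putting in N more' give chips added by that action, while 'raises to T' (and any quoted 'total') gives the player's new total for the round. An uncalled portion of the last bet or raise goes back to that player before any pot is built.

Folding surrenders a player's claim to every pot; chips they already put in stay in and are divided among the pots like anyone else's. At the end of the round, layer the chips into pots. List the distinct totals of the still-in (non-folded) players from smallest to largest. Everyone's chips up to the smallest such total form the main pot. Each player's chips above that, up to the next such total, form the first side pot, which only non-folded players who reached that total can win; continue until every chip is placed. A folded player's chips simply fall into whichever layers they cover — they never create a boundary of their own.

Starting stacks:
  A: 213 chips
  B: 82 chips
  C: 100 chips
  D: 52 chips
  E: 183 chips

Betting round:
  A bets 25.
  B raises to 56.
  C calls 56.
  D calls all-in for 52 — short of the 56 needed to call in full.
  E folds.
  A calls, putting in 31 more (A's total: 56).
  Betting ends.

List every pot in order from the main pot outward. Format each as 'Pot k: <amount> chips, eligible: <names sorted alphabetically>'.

Pot 1: 208 chips, eligible: A, B, C, D
Pot 2: 12 chips, eligible: A, B, C

Derivation:
Contributions: A=56, B=56, C=56, D=52
Folded: E
Pot levels (distinct totals of non-folded players): 52, 56
Layer 1-52: 52 each from A, B, C, D = 52*4 = 208 chips; eligible A, B, C, D
Layer 53-56: 4 each from A, B, C = 4*3 = 12 chips; eligible A, B, C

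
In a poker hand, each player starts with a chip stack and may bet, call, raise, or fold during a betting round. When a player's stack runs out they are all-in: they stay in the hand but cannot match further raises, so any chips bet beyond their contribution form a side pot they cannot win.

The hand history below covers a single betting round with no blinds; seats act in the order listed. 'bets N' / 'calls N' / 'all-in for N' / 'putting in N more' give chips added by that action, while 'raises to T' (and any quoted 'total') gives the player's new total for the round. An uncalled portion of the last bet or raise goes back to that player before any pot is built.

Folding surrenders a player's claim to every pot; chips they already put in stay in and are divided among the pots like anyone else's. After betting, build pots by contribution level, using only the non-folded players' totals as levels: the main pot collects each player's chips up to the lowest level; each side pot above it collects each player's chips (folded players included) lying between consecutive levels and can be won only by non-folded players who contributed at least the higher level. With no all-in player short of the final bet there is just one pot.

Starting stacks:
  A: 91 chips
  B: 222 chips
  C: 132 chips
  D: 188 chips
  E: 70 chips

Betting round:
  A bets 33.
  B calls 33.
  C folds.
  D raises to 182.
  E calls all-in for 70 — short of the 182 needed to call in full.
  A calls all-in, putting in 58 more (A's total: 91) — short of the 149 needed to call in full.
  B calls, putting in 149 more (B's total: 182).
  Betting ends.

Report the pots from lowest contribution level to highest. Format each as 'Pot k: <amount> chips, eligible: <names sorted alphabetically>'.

Pot 1: 280 chips, eligible: A, B, D, E
Pot 2: 63 chips, eligible: A, B, D
Pot 3: 182 chips, eligible: B, D

Derivation:
Contributions: A=91, B=182, D=182, E=70
Folded: C
Pot levels (distinct totals of non-folded players): 70, 91, 182
Layer 1-70: 70 each from A, B, D, E = 70*4 = 280 chips; eligible A, B, D, E
Layer 71-91: 21 each from A, B, D = 21*3 = 63 chips; eligible A, B, D
Layer 92-182: 91 each from B, D = 91*2 = 182 chips; eligible B, D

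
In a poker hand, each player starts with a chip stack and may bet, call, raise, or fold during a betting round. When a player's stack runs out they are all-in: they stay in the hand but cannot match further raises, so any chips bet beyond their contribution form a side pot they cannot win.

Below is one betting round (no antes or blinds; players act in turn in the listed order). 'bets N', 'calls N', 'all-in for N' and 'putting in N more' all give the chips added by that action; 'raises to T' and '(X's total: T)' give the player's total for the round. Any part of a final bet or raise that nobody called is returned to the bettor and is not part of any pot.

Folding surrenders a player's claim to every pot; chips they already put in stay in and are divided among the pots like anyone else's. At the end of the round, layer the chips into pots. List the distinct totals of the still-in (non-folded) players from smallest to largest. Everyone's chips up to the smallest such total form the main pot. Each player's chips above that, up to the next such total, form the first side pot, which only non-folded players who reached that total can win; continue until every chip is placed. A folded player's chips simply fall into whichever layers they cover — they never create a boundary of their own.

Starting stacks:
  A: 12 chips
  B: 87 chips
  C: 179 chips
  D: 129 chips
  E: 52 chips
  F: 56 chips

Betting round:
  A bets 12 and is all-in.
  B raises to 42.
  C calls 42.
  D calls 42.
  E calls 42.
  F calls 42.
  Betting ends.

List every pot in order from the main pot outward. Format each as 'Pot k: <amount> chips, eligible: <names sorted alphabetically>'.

Pot 1: 72 chips, eligible: A, B, C, D, E, F
Pot 2: 150 chips, eligible: B, C, D, E, F

Derivation:
Contributions: A=12, B=42, C=42, D=42, E=42, F=42
Pot levels (distinct totals of non-folded players): 12, 42
Layer 1-12: 12 each from A, B, C, D, E, F = 12*6 = 72 chips; eligible A, B, C, D, E, F
Layer 13-42: 30 each from B, C, D, E, F = 30*5 = 150 chips; eligible B, C, D, E, F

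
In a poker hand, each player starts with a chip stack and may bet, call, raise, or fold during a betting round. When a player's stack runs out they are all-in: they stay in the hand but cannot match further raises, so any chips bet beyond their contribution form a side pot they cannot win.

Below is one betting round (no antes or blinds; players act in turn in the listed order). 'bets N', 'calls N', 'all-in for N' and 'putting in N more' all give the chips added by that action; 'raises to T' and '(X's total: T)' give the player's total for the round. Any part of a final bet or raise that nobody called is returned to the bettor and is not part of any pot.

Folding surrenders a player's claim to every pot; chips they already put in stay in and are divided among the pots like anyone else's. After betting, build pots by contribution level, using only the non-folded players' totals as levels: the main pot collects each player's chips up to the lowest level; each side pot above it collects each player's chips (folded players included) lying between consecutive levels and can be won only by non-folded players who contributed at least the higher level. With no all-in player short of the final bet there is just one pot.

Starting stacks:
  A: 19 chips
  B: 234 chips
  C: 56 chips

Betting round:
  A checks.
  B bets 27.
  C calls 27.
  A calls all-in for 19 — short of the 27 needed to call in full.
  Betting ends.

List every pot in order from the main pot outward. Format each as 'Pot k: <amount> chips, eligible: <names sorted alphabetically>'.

Pot 1: 57 chips, eligible: A, B, C
Pot 2: 16 chips, eligible: B, C

Derivation:
Contributions: A=19, B=27, C=27
Pot levels (distinct totals of non-folded players): 19, 27
Layer 1-19: 19 each from A, B, C = 19*3 = 57 chips; eligible A, B, C
Layer 20-27: 8 each from B, C = 8*2 = 16 chips; eligible B, C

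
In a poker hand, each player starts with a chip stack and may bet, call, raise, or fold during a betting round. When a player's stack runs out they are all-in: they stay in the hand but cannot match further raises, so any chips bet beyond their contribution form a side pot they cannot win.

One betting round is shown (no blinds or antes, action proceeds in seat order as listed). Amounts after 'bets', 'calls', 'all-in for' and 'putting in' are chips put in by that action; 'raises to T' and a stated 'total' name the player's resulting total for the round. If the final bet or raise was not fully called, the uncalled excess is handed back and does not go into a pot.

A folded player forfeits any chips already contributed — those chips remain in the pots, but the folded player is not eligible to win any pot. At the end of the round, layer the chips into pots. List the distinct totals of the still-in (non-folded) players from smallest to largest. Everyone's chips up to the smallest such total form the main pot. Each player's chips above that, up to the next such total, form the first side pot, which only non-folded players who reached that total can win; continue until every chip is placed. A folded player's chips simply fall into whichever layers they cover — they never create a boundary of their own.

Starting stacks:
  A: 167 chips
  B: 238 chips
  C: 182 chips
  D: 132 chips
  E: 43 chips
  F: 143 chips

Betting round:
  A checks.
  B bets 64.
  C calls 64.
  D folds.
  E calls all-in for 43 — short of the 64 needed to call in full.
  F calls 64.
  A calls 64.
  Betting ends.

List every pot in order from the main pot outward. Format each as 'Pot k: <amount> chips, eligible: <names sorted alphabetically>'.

Contributions: A=64, B=64, C=64, E=43, F=64
Folded: D
Pot levels (distinct totals of non-folded players): 43, 64
Layer 1-43: 43 each from A, B, C, E, F = 43*5 = 215 chips; eligible A, B, C, E, F
Layer 44-64: 21 each from A, B, C, F = 21*4 = 84 chips; eligible A, B, C, F

Pot 1: 215 chips, eligible: A, B, C, E, F
Pot 2: 84 chips, eligible: A, B, C, F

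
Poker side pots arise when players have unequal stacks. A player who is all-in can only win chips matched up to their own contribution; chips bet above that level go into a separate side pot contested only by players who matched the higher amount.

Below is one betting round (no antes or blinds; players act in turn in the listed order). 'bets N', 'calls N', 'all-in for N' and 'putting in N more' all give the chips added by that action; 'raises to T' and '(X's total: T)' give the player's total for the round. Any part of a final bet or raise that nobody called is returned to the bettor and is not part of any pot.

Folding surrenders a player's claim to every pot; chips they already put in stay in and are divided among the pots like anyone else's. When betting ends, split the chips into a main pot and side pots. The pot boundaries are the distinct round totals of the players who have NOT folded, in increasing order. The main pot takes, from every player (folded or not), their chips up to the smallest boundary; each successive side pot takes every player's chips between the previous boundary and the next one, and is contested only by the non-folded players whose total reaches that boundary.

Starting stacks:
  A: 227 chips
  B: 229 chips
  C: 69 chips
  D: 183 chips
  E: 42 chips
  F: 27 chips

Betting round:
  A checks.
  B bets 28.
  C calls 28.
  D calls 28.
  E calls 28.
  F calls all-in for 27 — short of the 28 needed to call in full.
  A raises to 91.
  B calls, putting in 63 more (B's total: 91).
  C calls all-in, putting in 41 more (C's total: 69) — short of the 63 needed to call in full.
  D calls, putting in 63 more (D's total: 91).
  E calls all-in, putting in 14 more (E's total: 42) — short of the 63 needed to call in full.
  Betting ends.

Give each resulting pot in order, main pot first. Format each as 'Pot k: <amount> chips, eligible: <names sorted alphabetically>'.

Contributions: A=91, B=91, C=69, D=91, E=42, F=27
Pot levels (distinct totals of non-folded players): 27, 42, 69, 91
Layer 1-27: 27 each from A, B, C, D, E, F = 27*6 = 162 chips; eligible A, B, C, D, E, F
Layer 28-42: 15 each from A, B, C, D, E = 15*5 = 75 chips; eligible A, B, C, D, E
Layer 43-69: 27 each from A, B, C, D = 27*4 = 108 chips; eligible A, B, C, D
Layer 70-91: 22 each from A, B, D = 22*3 = 66 chips; eligible A, B, D

Pot 1: 162 chips, eligible: A, B, C, D, E, F
Pot 2: 75 chips, eligible: A, B, C, D, E
Pot 3: 108 chips, eligible: A, B, C, D
Pot 4: 66 chips, eligible: A, B, D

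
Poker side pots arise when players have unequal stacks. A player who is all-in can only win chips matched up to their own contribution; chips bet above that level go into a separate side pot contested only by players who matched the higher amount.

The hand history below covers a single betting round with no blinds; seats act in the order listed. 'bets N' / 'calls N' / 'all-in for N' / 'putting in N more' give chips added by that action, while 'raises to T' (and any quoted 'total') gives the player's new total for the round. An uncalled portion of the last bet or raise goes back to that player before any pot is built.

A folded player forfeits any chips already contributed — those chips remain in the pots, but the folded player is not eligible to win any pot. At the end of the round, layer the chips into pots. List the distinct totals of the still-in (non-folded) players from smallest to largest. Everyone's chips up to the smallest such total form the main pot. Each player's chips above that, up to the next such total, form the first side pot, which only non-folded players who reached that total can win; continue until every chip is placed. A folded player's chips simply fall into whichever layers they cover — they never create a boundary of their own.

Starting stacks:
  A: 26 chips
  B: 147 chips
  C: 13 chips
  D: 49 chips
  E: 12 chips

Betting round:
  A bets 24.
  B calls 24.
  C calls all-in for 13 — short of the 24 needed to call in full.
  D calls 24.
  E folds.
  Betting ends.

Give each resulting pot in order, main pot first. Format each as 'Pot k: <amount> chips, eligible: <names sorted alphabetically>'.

Contributions: A=24, B=24, C=13, D=24
Folded: E
Pot levels (distinct totals of non-folded players): 13, 24
Layer 1-13: 13 each from A, B, C, D = 13*4 = 52 chips; eligible A, B, C, D
Layer 14-24: 11 each from A, B, D = 11*3 = 33 chips; eligible A, B, D

Pot 1: 52 chips, eligible: A, B, C, D
Pot 2: 33 chips, eligible: A, B, D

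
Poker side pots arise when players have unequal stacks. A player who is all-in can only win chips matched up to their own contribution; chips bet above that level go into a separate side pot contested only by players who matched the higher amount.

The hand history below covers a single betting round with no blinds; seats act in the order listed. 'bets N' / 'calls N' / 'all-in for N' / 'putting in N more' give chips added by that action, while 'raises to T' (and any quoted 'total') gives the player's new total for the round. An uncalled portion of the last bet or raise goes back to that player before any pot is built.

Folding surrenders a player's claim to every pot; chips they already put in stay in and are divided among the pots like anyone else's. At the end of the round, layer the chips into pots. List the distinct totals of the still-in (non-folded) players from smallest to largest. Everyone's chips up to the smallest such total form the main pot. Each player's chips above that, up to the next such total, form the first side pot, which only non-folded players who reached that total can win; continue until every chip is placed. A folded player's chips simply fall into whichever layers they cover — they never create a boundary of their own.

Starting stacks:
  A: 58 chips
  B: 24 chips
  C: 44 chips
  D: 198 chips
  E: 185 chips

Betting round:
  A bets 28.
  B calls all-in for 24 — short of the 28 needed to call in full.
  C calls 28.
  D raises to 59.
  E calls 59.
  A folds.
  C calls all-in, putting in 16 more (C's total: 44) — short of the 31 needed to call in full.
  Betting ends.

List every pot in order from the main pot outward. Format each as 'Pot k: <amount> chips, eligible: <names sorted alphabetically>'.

Contributions: A=28, B=24, C=44, D=59, E=59
Folded: A
Pot levels (distinct totals of non-folded players): 24, 44, 59
Layer 1-24: 24 each from A, B, C, D, E = 24*5 = 120 chips; eligible B, C, D, E
Layer 25-44: A 4 + C 20 + D 20 + E 20 = 64 chips; eligible C, D, E
Layer 45-59: 15 each from D, E = 15*2 = 30 chips; eligible D, E

Pot 1: 120 chips, eligible: B, C, D, E
Pot 2: 64 chips, eligible: C, D, E
Pot 3: 30 chips, eligible: D, E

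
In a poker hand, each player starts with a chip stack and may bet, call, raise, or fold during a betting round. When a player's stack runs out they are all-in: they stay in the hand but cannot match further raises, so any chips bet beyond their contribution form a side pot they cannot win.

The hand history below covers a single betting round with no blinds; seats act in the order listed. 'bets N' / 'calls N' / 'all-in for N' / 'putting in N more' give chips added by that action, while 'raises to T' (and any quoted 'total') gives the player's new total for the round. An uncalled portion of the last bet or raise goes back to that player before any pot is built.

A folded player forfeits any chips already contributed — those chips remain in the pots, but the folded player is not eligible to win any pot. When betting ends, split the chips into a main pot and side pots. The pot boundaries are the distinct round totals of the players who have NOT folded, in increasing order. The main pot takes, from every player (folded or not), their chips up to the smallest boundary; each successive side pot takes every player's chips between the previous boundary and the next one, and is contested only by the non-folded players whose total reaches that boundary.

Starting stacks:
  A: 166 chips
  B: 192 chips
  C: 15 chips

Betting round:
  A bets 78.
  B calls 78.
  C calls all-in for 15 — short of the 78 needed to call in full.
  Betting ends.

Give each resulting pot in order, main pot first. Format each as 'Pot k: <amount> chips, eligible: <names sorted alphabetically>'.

Pot 1: 45 chips, eligible: A, B, C
Pot 2: 126 chips, eligible: A, B

Derivation:
Contributions: A=78, B=78, C=15
Pot levels (distinct totals of non-folded players): 15, 78
Layer 1-15: 15 each from A, B, C = 15*3 = 45 chips; eligible A, B, C
Layer 16-78: 63 each from A, B = 63*2 = 126 chips; eligible A, B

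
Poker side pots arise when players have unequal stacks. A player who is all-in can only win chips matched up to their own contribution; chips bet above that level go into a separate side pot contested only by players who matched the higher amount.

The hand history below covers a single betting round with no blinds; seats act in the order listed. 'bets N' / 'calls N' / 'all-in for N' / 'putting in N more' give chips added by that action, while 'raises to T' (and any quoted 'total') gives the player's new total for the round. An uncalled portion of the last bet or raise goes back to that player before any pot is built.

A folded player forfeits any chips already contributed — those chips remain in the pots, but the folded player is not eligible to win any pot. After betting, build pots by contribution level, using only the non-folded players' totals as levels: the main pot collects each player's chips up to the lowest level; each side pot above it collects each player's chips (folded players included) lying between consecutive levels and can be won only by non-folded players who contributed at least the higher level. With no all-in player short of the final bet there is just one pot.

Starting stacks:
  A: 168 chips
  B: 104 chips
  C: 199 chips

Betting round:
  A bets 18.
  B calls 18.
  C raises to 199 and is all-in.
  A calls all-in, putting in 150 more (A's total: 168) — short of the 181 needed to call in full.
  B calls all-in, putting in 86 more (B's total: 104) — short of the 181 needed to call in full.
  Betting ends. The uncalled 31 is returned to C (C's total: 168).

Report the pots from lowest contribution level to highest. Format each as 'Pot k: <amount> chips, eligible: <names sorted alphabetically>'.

Contributions (after 31 returned to C): A=168, B=104, C=168
Pot levels (distinct totals of non-folded players): 104, 168
Layer 1-104: 104 each from A, B, C = 104*3 = 312 chips; eligible A, B, C
Layer 105-168: 64 each from A, C = 64*2 = 128 chips; eligible A, C

Pot 1: 312 chips, eligible: A, B, C
Pot 2: 128 chips, eligible: A, C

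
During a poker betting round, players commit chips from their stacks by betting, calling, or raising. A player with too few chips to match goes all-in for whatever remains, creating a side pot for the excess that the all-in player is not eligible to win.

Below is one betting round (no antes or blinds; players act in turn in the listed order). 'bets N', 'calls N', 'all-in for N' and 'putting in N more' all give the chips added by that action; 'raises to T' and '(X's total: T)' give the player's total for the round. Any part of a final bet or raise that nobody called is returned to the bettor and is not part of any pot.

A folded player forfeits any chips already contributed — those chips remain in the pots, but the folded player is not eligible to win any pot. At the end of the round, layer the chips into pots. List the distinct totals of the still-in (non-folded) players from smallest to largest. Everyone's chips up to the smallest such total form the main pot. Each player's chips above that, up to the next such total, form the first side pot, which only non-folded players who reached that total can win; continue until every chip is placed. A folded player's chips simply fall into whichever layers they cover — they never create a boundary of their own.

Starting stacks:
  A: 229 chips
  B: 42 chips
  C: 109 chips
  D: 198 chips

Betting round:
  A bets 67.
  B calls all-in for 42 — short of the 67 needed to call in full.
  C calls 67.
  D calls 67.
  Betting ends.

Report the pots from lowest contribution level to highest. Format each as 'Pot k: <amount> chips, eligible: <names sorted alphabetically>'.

Pot 1: 168 chips, eligible: A, B, C, D
Pot 2: 75 chips, eligible: A, C, D

Derivation:
Contributions: A=67, B=42, C=67, D=67
Pot levels (distinct totals of non-folded players): 42, 67
Layer 1-42: 42 each from A, B, C, D = 42*4 = 168 chips; eligible A, B, C, D
Layer 43-67: 25 each from A, C, D = 25*3 = 75 chips; eligible A, C, D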